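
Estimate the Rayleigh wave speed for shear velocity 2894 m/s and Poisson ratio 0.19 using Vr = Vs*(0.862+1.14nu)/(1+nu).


Numerator factor = 0.862 + 1.14*0.19 = 1.0786
Denominator = 1 + 0.19 = 1.19
Vr = 2894 * 1.0786 / 1.19 = 2623.08 m/s

2623.08


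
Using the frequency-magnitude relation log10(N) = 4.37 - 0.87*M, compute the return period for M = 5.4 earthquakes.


log10(N) = 4.37 - 0.87*5.4 = -0.328
N = 10^-0.328 = 0.469894
T = 1/N = 1/0.469894 = 2.1281 years

2.1281


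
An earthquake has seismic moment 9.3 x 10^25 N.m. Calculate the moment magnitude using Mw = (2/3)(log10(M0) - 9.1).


log10(M0) = log10(9.3 x 10^25) = 25.9685
Mw = 2/3 * (25.9685 - 9.1)
= 2/3 * 16.8685
= 11.25

11.25


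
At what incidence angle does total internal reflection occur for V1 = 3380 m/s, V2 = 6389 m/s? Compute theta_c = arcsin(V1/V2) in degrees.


V1/V2 = 3380/6389 = 0.529034
theta_c = arcsin(0.529034) = 31.9402 degrees

31.9402


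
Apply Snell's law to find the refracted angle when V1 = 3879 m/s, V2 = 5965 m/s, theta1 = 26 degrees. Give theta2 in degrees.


sin(theta1) = sin(26 deg) = 0.438371
sin(theta2) = V2/V1 * sin(theta1) = 5965/3879 * 0.438371 = 0.674113
theta2 = arcsin(0.674113) = 42.3853 degrees

42.3853


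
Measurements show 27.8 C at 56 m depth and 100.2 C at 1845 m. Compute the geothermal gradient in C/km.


dT = 100.2 - 27.8 = 72.4 C
dz = 1845 - 56 = 1789 m
gradient = dT/dz * 1000 = 72.4/1789 * 1000 = 40.4695 C/km

40.4695


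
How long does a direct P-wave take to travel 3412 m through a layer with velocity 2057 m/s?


t = x / V
= 3412 / 2057
= 1.6587 s

1.6587


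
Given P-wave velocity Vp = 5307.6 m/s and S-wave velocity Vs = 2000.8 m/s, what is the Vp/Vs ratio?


Vp/Vs = 5307.6 / 2000.8
= 2.6527

2.6527


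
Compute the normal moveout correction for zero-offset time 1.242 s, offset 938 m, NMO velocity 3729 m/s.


x/Vnmo = 938/3729 = 0.251542
(x/Vnmo)^2 = 0.063273
t0^2 = 1.542564
sqrt(1.542564 + 0.063273) = 1.267216
dt = 1.267216 - 1.242 = 0.025216

0.025216


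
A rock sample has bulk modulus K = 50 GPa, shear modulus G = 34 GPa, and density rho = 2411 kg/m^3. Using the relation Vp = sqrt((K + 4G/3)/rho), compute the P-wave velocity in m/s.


First compute the effective modulus:
K + 4G/3 = 50e9 + 4*34e9/3 = 95333333333.33 Pa
Then divide by density:
95333333333.33 / 2411 = 39540992.6725 Pa/(kg/m^3)
Take the square root:
Vp = sqrt(39540992.6725) = 6288.16 m/s

6288.16


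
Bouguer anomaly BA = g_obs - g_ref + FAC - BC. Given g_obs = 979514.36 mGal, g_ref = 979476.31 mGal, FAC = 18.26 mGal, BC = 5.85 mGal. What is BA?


BA = g_obs - g_ref + FAC - BC
= 979514.36 - 979476.31 + 18.26 - 5.85
= 50.46 mGal

50.46


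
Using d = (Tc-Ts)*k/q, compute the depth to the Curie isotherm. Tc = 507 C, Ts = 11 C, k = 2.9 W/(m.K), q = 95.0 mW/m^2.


T_Curie - T_surf = 507 - 11 = 496 C
Convert q to W/m^2: 95.0 mW/m^2 = 0.095 W/m^2
d = 496 * 2.9 / 0.095 = 15141.05 m

15141.05


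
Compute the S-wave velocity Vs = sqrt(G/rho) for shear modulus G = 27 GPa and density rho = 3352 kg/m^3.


Convert G to Pa: G = 27e9 Pa
Compute G/rho = 27e9 / 3352 = 8054892.6014
Vs = sqrt(8054892.6014) = 2838.11 m/s

2838.11


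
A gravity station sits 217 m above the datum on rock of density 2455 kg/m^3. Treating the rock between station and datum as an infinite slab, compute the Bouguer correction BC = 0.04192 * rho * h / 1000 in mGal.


BC = 0.04192 * rho * h / 1000
= 0.04192 * 2455 * 217 / 1000
= 22.3323 mGal

22.3323


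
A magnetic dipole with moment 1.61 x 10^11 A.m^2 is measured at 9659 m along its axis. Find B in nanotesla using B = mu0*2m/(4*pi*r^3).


m = 1.61 x 10^11 = 161000000000 A.m^2
2m = 322000000000 A.m^2
r^3 = 9659^3 = 901148778179
B = (4pi*10^-7) * 322000000000 / (4*pi * 901148778179) * 1e9
= 404637.133782 / 11324169525274.26 * 1e9
= 35.7322 nT

35.7322


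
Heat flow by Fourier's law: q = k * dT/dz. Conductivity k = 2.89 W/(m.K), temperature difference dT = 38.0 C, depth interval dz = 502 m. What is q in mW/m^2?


q = k * dT / dz * 1000
= 2.89 * 38.0 / 502 * 1000
= 0.218765 * 1000
= 218.7649 mW/m^2

218.7649


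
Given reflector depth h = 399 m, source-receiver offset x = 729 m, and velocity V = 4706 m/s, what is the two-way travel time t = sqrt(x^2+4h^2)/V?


x^2 + 4h^2 = 729^2 + 4*399^2 = 531441 + 636804 = 1168245
sqrt(1168245) = 1080.8538
t = 1080.8538 / 4706 = 0.2297 s

0.2297


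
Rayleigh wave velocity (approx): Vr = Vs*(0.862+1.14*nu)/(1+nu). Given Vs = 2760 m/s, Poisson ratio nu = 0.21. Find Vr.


Numerator factor = 0.862 + 1.14*0.21 = 1.1014
Denominator = 1 + 0.21 = 1.21
Vr = 2760 * 1.1014 / 1.21 = 2512.28 m/s

2512.28


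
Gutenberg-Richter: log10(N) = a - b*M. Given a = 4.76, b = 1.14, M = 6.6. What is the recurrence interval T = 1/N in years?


log10(N) = 4.76 - 1.14*6.6 = -2.764
N = 10^-2.764 = 0.001722
T = 1/N = 1/0.001722 = 580.7644 years

580.7644


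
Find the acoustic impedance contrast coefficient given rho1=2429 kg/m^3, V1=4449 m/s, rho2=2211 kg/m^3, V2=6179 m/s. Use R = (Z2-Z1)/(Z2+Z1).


Z1 = 2429 * 4449 = 10806621
Z2 = 2211 * 6179 = 13661769
R = (13661769 - 10806621) / (13661769 + 10806621) = 2855148 / 24468390 = 0.1167

0.1167


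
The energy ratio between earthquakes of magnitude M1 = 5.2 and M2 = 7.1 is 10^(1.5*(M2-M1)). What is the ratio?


M2 - M1 = 7.1 - 5.2 = 1.9
1.5 * 1.9 = 2.85
ratio = 10^2.85 = 707.95

707.95


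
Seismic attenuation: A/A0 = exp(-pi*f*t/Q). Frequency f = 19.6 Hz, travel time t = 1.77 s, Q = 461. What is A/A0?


pi*f*t/Q = pi*19.6*1.77/461 = 0.236417
A/A0 = exp(-0.236417) = 0.789452

0.789452


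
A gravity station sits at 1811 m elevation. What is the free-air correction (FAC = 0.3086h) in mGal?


FAC = 0.3086 * h
= 0.3086 * 1811
= 558.8746 mGal

558.8746


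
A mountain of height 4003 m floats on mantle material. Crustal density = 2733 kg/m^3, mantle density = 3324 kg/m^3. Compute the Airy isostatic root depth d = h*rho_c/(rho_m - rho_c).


rho_m - rho_c = 3324 - 2733 = 591
d = 4003 * 2733 / 591
= 10940199 / 591
= 18511.34 m

18511.34


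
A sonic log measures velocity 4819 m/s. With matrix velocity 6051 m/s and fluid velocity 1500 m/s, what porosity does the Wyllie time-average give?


1/V - 1/Vm = 1/4819 - 1/6051 = 4.225e-05
1/Vf - 1/Vm = 1/1500 - 1/6051 = 0.0005014
phi = 4.225e-05 / 0.0005014 = 0.0843

0.0843


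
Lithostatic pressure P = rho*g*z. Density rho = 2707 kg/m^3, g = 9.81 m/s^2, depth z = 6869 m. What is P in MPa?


P = rho * g * z / 1e6
= 2707 * 9.81 * 6869 / 1e6
= 182410897.23 / 1e6
= 182.4109 MPa

182.4109


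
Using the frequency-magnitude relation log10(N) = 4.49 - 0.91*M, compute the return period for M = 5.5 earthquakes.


log10(N) = 4.49 - 0.91*5.5 = -0.515
N = 10^-0.515 = 0.305492
T = 1/N = 1/0.305492 = 3.2734 years

3.2734


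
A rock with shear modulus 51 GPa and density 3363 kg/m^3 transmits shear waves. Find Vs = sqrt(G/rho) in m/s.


Convert G to Pa: G = 51e9 Pa
Compute G/rho = 51e9 / 3363 = 15165031.2221
Vs = sqrt(15165031.2221) = 3894.23 m/s

3894.23


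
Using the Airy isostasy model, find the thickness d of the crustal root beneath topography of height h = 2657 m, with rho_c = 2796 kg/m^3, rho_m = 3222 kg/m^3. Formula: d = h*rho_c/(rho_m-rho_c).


rho_m - rho_c = 3222 - 2796 = 426
d = 2657 * 2796 / 426
= 7428972 / 426
= 17438.9 m

17438.9


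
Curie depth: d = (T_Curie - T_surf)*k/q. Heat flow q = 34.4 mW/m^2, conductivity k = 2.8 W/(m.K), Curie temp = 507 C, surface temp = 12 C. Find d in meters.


T_Curie - T_surf = 507 - 12 = 495 C
Convert q to W/m^2: 34.4 mW/m^2 = 0.0344 W/m^2
d = 495 * 2.8 / 0.0344 = 40290.7 m

40290.7


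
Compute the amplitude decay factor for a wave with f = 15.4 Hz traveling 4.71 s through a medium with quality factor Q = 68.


pi*f*t/Q = pi*15.4*4.71/68 = 3.351063
A/A0 = exp(-3.351063) = 0.035047

0.035047


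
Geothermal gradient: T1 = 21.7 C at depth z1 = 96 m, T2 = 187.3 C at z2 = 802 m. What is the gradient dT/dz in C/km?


dT = 187.3 - 21.7 = 165.6 C
dz = 802 - 96 = 706 m
gradient = dT/dz * 1000 = 165.6/706 * 1000 = 234.5609 C/km

234.5609


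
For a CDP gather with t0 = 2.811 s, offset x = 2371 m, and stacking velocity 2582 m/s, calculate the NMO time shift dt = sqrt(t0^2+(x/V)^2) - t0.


x/Vnmo = 2371/2582 = 0.91828
(x/Vnmo)^2 = 0.843239
t0^2 = 7.901721
sqrt(7.901721 + 0.843239) = 2.957188
dt = 2.957188 - 2.811 = 0.146188

0.146188


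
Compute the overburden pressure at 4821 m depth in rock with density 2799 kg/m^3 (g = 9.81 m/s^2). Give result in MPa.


P = rho * g * z / 1e6
= 2799 * 9.81 * 4821 / 1e6
= 132375933.99 / 1e6
= 132.3759 MPa

132.3759


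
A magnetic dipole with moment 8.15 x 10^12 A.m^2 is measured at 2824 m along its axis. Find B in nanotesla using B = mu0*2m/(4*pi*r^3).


m = 8.15 x 10^12 = 8150000000000 A.m^2
2m = 16300000000000 A.m^2
r^3 = 2824^3 = 22521332224
B = (4pi*10^-7) * 16300000000000 / (4*pi * 22521332224) * 1e9
= 20483184.101405 / 283011407455.89 * 1e9
= 72375.825 nT

72375.825


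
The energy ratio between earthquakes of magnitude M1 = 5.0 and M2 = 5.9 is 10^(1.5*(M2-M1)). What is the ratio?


M2 - M1 = 5.9 - 5.0 = 0.9
1.5 * 0.9 = 1.35
ratio = 10^1.35 = 22.39

22.39


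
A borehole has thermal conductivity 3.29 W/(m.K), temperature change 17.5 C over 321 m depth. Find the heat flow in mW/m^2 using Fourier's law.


q = k * dT / dz * 1000
= 3.29 * 17.5 / 321 * 1000
= 0.179361 * 1000
= 179.3614 mW/m^2

179.3614


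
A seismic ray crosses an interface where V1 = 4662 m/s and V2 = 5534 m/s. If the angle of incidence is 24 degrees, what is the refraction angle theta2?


sin(theta1) = sin(24 deg) = 0.406737
sin(theta2) = V2/V1 * sin(theta1) = 5534/4662 * 0.406737 = 0.482814
theta2 = arcsin(0.482814) = 28.8694 degrees

28.8694


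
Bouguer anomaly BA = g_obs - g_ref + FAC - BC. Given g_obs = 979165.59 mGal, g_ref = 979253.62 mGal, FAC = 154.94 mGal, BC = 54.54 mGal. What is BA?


BA = g_obs - g_ref + FAC - BC
= 979165.59 - 979253.62 + 154.94 - 54.54
= 12.37 mGal

12.37


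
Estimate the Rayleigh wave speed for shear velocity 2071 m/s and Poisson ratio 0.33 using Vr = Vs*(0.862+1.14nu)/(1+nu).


Numerator factor = 0.862 + 1.14*0.33 = 1.2382
Denominator = 1 + 0.33 = 1.33
Vr = 2071 * 1.2382 / 1.33 = 1928.05 m/s

1928.05


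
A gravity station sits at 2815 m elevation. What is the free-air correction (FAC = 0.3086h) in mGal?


FAC = 0.3086 * h
= 0.3086 * 2815
= 868.709 mGal

868.709


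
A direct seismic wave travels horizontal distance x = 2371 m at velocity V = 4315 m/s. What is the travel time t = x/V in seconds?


t = x / V
= 2371 / 4315
= 0.5495 s

0.5495


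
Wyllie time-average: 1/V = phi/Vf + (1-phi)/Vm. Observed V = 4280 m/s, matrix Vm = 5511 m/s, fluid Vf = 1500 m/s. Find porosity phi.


1/V - 1/Vm = 1/4280 - 1/5511 = 5.219e-05
1/Vf - 1/Vm = 1/1500 - 1/5511 = 0.00048521
phi = 5.219e-05 / 0.00048521 = 0.1076

0.1076


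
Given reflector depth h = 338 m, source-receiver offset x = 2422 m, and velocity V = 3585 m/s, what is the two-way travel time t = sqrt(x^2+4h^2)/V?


x^2 + 4h^2 = 2422^2 + 4*338^2 = 5866084 + 456976 = 6323060
sqrt(6323060) = 2514.5695
t = 2514.5695 / 3585 = 0.7014 s

0.7014


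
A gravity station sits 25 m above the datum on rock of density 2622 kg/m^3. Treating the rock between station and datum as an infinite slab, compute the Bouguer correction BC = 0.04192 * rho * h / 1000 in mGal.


BC = 0.04192 * rho * h / 1000
= 0.04192 * 2622 * 25 / 1000
= 2.7479 mGal

2.7479


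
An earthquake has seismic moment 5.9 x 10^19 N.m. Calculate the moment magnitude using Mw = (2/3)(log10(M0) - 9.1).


log10(M0) = log10(5.9 x 10^19) = 19.7709
Mw = 2/3 * (19.7709 - 9.1)
= 2/3 * 10.6709
= 7.11

7.11


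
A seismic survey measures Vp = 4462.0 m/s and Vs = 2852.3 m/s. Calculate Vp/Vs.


Vp/Vs = 4462.0 / 2852.3
= 1.5644

1.5644


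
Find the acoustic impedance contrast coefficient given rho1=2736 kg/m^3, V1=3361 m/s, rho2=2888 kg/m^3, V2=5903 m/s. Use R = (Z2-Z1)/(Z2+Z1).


Z1 = 2736 * 3361 = 9195696
Z2 = 2888 * 5903 = 17047864
R = (17047864 - 9195696) / (17047864 + 9195696) = 7852168 / 26243560 = 0.2992

0.2992


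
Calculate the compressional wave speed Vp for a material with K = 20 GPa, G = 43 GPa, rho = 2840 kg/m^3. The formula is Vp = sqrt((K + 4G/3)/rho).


First compute the effective modulus:
K + 4G/3 = 20e9 + 4*43e9/3 = 77333333333.33 Pa
Then divide by density:
77333333333.33 / 2840 = 27230046.9484 Pa/(kg/m^3)
Take the square root:
Vp = sqrt(27230046.9484) = 5218.24 m/s

5218.24


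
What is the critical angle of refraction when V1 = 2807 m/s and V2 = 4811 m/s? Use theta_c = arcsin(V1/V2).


V1/V2 = 2807/4811 = 0.583455
theta_c = arcsin(0.583455) = 35.6939 degrees

35.6939


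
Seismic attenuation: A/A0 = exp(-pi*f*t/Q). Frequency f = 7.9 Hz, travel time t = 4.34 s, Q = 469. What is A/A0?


pi*f*t/Q = pi*7.9*4.34/469 = 0.229664
A/A0 = exp(-0.229664) = 0.7948

0.7948


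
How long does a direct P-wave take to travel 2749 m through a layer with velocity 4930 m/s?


t = x / V
= 2749 / 4930
= 0.5576 s

0.5576


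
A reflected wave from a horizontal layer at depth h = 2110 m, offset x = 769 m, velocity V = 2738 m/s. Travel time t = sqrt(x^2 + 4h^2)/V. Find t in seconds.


x^2 + 4h^2 = 769^2 + 4*2110^2 = 591361 + 17808400 = 18399761
sqrt(18399761) = 4289.4943
t = 4289.4943 / 2738 = 1.5667 s

1.5667


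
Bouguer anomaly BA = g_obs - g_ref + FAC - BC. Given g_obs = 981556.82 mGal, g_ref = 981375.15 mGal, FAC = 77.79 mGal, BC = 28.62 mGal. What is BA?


BA = g_obs - g_ref + FAC - BC
= 981556.82 - 981375.15 + 77.79 - 28.62
= 230.84 mGal

230.84


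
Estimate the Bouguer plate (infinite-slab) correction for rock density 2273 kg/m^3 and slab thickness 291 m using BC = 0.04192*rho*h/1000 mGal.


BC = 0.04192 * rho * h / 1000
= 0.04192 * 2273 * 291 / 1000
= 27.7277 mGal

27.7277


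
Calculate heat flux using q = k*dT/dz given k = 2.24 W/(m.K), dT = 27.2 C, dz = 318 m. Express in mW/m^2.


q = k * dT / dz * 1000
= 2.24 * 27.2 / 318 * 1000
= 0.191597 * 1000
= 191.5975 mW/m^2

191.5975


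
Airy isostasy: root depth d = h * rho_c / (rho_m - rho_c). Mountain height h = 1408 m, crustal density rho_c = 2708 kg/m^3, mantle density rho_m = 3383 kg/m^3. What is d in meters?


rho_m - rho_c = 3383 - 2708 = 675
d = 1408 * 2708 / 675
= 3812864 / 675
= 5648.69 m

5648.69


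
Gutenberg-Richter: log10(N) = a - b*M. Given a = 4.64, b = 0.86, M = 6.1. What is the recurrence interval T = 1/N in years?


log10(N) = 4.64 - 0.86*6.1 = -0.606
N = 10^-0.606 = 0.247742
T = 1/N = 1/0.247742 = 4.0365 years

4.0365


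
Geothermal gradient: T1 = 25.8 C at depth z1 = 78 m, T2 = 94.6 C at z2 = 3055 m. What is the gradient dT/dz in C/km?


dT = 94.6 - 25.8 = 68.8 C
dz = 3055 - 78 = 2977 m
gradient = dT/dz * 1000 = 68.8/2977 * 1000 = 23.1105 C/km

23.1105


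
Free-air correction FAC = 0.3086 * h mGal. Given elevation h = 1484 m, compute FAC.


FAC = 0.3086 * h
= 0.3086 * 1484
= 457.9624 mGal

457.9624


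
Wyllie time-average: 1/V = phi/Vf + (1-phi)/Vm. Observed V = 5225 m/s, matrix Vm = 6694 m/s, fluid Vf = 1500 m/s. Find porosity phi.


1/V - 1/Vm = 1/5225 - 1/6694 = 4.2e-05
1/Vf - 1/Vm = 1/1500 - 1/6694 = 0.00051728
phi = 4.2e-05 / 0.00051728 = 0.0812

0.0812


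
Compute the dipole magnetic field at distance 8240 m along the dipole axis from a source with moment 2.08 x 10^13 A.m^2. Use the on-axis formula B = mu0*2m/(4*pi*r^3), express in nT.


m = 2.08 x 10^13 = 20800000000000 A.m^2
2m = 41600000000000 A.m^2
r^3 = 8240^3 = 559476224000
B = (4pi*10^-7) * 41600000000000 / (4*pi * 559476224000) * 1e9
= 52276101.755734 / 7030585580706.23 * 1e9
= 7435.526 nT

7435.526


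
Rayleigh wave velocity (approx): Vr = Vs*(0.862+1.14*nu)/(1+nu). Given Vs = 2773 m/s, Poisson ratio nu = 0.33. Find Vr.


Numerator factor = 0.862 + 1.14*0.33 = 1.2382
Denominator = 1 + 0.33 = 1.33
Vr = 2773 * 1.2382 / 1.33 = 2581.6 m/s

2581.6


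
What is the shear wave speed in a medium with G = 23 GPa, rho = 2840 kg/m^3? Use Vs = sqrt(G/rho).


Convert G to Pa: G = 23e9 Pa
Compute G/rho = 23e9 / 2840 = 8098591.5493
Vs = sqrt(8098591.5493) = 2845.8 m/s

2845.8


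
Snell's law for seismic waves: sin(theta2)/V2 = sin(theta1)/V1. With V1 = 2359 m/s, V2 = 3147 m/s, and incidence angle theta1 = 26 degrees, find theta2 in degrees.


sin(theta1) = sin(26 deg) = 0.438371
sin(theta2) = V2/V1 * sin(theta1) = 3147/2359 * 0.438371 = 0.584805
theta2 = arcsin(0.584805) = 35.7892 degrees

35.7892


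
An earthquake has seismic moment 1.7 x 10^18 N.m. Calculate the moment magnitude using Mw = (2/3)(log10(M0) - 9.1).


log10(M0) = log10(1.7 x 10^18) = 18.2304
Mw = 2/3 * (18.2304 - 9.1)
= 2/3 * 9.1304
= 6.09

6.09


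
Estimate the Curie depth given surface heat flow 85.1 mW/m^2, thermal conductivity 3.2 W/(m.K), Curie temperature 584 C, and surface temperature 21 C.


T_Curie - T_surf = 584 - 21 = 563 C
Convert q to W/m^2: 85.1 mW/m^2 = 0.0851 W/m^2
d = 563 * 3.2 / 0.0851 = 21170.39 m

21170.39


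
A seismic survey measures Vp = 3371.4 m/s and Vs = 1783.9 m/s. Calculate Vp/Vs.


Vp/Vs = 3371.4 / 1783.9
= 1.8899

1.8899


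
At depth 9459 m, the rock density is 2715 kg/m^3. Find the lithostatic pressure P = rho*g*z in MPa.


P = rho * g * z / 1e6
= 2715 * 9.81 * 9459 / 1e6
= 251932424.85 / 1e6
= 251.9324 MPa

251.9324


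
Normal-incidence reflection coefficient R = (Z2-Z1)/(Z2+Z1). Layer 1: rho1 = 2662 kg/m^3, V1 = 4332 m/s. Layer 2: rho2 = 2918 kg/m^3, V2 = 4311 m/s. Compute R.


Z1 = 2662 * 4332 = 11531784
Z2 = 2918 * 4311 = 12579498
R = (12579498 - 11531784) / (12579498 + 11531784) = 1047714 / 24111282 = 0.0435

0.0435


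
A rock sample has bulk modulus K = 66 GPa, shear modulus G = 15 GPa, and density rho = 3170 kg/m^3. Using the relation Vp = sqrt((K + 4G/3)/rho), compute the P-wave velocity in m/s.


First compute the effective modulus:
K + 4G/3 = 66e9 + 4*15e9/3 = 86000000000.0 Pa
Then divide by density:
86000000000.0 / 3170 = 27129337.5394 Pa/(kg/m^3)
Take the square root:
Vp = sqrt(27129337.5394) = 5208.58 m/s

5208.58


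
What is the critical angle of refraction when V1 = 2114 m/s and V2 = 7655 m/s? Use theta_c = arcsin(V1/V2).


V1/V2 = 2114/7655 = 0.276159
theta_c = arcsin(0.276159) = 16.0311 degrees

16.0311


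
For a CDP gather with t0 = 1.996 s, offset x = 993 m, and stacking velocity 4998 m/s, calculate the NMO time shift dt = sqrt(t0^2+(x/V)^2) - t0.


x/Vnmo = 993/4998 = 0.198679
(x/Vnmo)^2 = 0.039474
t0^2 = 3.984016
sqrt(3.984016 + 0.039474) = 2.005864
dt = 2.005864 - 1.996 = 0.009864

0.009864


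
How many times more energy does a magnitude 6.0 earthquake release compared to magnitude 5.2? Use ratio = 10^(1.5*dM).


M2 - M1 = 6.0 - 5.2 = 0.8
1.5 * 0.8 = 1.2
ratio = 10^1.2 = 15.85

15.85


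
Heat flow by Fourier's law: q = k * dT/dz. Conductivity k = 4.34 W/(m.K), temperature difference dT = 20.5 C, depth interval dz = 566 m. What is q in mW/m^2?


q = k * dT / dz * 1000
= 4.34 * 20.5 / 566 * 1000
= 0.157191 * 1000
= 157.1908 mW/m^2

157.1908


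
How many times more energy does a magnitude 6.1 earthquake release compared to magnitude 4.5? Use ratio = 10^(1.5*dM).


M2 - M1 = 6.1 - 4.5 = 1.6
1.5 * 1.6 = 2.4
ratio = 10^2.4 = 251.19

251.19


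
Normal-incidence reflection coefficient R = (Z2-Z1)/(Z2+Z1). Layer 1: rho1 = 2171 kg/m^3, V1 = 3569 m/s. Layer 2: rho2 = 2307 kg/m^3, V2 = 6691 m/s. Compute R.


Z1 = 2171 * 3569 = 7748299
Z2 = 2307 * 6691 = 15436137
R = (15436137 - 7748299) / (15436137 + 7748299) = 7687838 / 23184436 = 0.3316

0.3316


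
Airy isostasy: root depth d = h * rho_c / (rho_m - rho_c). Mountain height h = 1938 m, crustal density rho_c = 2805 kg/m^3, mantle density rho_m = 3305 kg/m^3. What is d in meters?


rho_m - rho_c = 3305 - 2805 = 500
d = 1938 * 2805 / 500
= 5436090 / 500
= 10872.18 m

10872.18


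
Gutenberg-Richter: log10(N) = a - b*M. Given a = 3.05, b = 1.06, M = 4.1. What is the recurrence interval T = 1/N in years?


log10(N) = 3.05 - 1.06*4.1 = -1.296
N = 10^-1.296 = 0.050582
T = 1/N = 1/0.050582 = 19.7697 years

19.7697


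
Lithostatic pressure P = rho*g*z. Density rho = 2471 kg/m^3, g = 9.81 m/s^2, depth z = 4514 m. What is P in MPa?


P = rho * g * z / 1e6
= 2471 * 9.81 * 4514 / 1e6
= 109421662.14 / 1e6
= 109.4217 MPa

109.4217


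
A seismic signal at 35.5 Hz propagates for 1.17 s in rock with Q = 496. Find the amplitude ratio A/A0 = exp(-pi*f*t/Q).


pi*f*t/Q = pi*35.5*1.17/496 = 0.263077
A/A0 = exp(-0.263077) = 0.768683

0.768683


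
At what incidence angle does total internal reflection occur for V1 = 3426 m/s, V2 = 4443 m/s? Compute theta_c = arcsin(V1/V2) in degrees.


V1/V2 = 3426/4443 = 0.771101
theta_c = arcsin(0.771101) = 50.4528 degrees

50.4528


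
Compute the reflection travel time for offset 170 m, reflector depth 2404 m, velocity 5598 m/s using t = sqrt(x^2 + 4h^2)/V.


x^2 + 4h^2 = 170^2 + 4*2404^2 = 28900 + 23116864 = 23145764
sqrt(23145764) = 4811.0045
t = 4811.0045 / 5598 = 0.8594 s

0.8594


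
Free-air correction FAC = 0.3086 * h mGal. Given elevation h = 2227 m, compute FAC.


FAC = 0.3086 * h
= 0.3086 * 2227
= 687.2522 mGal

687.2522


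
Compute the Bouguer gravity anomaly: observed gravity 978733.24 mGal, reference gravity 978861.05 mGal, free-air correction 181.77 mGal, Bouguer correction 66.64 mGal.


BA = g_obs - g_ref + FAC - BC
= 978733.24 - 978861.05 + 181.77 - 66.64
= -12.68 mGal

-12.68


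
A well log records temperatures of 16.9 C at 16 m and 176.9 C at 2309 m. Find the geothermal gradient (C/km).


dT = 176.9 - 16.9 = 160.0 C
dz = 2309 - 16 = 2293 m
gradient = dT/dz * 1000 = 160.0/2293 * 1000 = 69.7776 C/km

69.7776


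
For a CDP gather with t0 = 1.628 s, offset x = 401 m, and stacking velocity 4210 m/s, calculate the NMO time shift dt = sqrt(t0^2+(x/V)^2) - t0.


x/Vnmo = 401/4210 = 0.095249
(x/Vnmo)^2 = 0.009072
t0^2 = 2.650384
sqrt(2.650384 + 0.009072) = 1.630784
dt = 1.630784 - 1.628 = 0.002784

0.002784


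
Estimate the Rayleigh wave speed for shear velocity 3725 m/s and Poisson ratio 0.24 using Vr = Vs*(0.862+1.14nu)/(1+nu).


Numerator factor = 0.862 + 1.14*0.24 = 1.1356
Denominator = 1 + 0.24 = 1.24
Vr = 3725 * 1.1356 / 1.24 = 3411.38 m/s

3411.38


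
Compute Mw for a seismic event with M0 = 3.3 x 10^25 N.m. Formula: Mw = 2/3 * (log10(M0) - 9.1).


log10(M0) = log10(3.3 x 10^25) = 25.5185
Mw = 2/3 * (25.5185 - 9.1)
= 2/3 * 16.4185
= 10.95

10.95


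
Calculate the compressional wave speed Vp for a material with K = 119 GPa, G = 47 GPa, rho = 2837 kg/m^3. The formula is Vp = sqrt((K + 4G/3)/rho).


First compute the effective modulus:
K + 4G/3 = 119e9 + 4*47e9/3 = 181666666666.67 Pa
Then divide by density:
181666666666.67 / 2837 = 64034778.5219 Pa/(kg/m^3)
Take the square root:
Vp = sqrt(64034778.5219) = 8002.17 m/s

8002.17


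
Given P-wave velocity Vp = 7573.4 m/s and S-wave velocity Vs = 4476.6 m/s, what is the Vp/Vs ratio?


Vp/Vs = 7573.4 / 4476.6
= 1.6918

1.6918


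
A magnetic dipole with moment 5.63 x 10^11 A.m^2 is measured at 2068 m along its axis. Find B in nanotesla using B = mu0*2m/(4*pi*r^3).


m = 5.63 x 10^11 = 563000000000 A.m^2
2m = 1126000000000 A.m^2
r^3 = 2068^3 = 8844058432
B = (4pi*10^-7) * 1126000000000 / (4*pi * 8844058432) * 1e9
= 1414973.331177 / 111137715991.56 * 1e9
= 12731.7114 nT

12731.7114


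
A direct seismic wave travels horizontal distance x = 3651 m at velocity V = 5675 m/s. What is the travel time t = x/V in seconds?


t = x / V
= 3651 / 5675
= 0.6433 s

0.6433


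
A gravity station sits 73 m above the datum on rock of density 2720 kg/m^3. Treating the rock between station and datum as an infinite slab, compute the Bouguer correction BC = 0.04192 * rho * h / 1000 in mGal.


BC = 0.04192 * rho * h / 1000
= 0.04192 * 2720 * 73 / 1000
= 8.3236 mGal

8.3236


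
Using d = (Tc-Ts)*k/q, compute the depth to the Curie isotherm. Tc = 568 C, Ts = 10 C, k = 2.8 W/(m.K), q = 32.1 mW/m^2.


T_Curie - T_surf = 568 - 10 = 558 C
Convert q to W/m^2: 32.1 mW/m^2 = 0.0321 W/m^2
d = 558 * 2.8 / 0.0321 = 48672.9 m

48672.9


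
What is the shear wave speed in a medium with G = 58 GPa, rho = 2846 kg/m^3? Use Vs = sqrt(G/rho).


Convert G to Pa: G = 58e9 Pa
Compute G/rho = 58e9 / 2846 = 20379479.9719
Vs = sqrt(20379479.9719) = 4514.36 m/s

4514.36


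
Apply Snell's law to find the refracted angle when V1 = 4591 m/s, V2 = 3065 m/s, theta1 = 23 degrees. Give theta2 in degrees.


sin(theta1) = sin(23 deg) = 0.390731
sin(theta2) = V2/V1 * sin(theta1) = 3065/4591 * 0.390731 = 0.260856
theta2 = arcsin(0.260856) = 15.1209 degrees

15.1209


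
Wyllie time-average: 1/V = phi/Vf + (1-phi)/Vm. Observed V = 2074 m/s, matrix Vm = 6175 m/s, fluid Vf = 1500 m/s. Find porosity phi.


1/V - 1/Vm = 1/2074 - 1/6175 = 0.00032022
1/Vf - 1/Vm = 1/1500 - 1/6175 = 0.00050472
phi = 0.00032022 / 0.00050472 = 0.6344

0.6344


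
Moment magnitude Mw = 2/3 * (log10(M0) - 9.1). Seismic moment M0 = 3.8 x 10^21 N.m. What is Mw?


log10(M0) = log10(3.8 x 10^21) = 21.5798
Mw = 2/3 * (21.5798 - 9.1)
= 2/3 * 12.4798
= 8.32

8.32


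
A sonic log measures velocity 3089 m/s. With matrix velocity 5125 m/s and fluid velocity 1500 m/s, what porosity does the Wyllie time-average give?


1/V - 1/Vm = 1/3089 - 1/5125 = 0.00012861
1/Vf - 1/Vm = 1/1500 - 1/5125 = 0.00047154
phi = 0.00012861 / 0.00047154 = 0.2727

0.2727


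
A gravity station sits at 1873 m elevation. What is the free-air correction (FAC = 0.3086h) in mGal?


FAC = 0.3086 * h
= 0.3086 * 1873
= 578.0078 mGal

578.0078


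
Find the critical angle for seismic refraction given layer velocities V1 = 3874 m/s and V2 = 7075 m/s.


V1/V2 = 3874/7075 = 0.547562
theta_c = arcsin(0.547562) = 33.1999 degrees

33.1999


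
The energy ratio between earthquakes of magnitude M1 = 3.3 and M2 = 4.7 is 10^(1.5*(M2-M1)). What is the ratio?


M2 - M1 = 4.7 - 3.3 = 1.4
1.5 * 1.4 = 2.1
ratio = 10^2.1 = 125.89

125.89


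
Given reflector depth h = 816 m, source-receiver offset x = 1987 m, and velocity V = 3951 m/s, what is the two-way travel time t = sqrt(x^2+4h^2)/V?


x^2 + 4h^2 = 1987^2 + 4*816^2 = 3948169 + 2663424 = 6611593
sqrt(6611593) = 2571.3018
t = 2571.3018 / 3951 = 0.6508 s

0.6508


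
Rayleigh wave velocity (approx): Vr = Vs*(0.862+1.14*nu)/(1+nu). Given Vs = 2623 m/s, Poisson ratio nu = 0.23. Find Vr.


Numerator factor = 0.862 + 1.14*0.23 = 1.1242
Denominator = 1 + 0.23 = 1.23
Vr = 2623 * 1.1242 / 1.23 = 2397.38 m/s

2397.38


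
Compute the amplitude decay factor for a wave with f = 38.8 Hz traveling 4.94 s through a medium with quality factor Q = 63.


pi*f*t/Q = pi*38.8*4.94/63 = 9.558021
A/A0 = exp(-9.558021) = 7.1e-05

7.100000e-05


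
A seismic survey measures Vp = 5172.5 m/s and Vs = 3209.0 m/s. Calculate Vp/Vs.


Vp/Vs = 5172.5 / 3209.0
= 1.6119

1.6119


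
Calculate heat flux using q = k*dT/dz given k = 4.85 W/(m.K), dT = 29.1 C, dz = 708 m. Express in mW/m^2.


q = k * dT / dz * 1000
= 4.85 * 29.1 / 708 * 1000
= 0.199343 * 1000
= 199.3432 mW/m^2

199.3432


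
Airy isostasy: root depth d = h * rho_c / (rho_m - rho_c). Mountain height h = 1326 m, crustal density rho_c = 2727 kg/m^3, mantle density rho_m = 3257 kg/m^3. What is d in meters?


rho_m - rho_c = 3257 - 2727 = 530
d = 1326 * 2727 / 530
= 3616002 / 530
= 6822.65 m

6822.65


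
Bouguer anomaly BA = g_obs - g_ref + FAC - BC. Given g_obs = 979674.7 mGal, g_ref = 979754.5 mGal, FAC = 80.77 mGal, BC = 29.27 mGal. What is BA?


BA = g_obs - g_ref + FAC - BC
= 979674.7 - 979754.5 + 80.77 - 29.27
= -28.3 mGal

-28.3


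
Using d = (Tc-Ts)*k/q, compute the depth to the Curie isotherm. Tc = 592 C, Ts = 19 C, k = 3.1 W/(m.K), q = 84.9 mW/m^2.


T_Curie - T_surf = 592 - 19 = 573 C
Convert q to W/m^2: 84.9 mW/m^2 = 0.0849 W/m^2
d = 573 * 3.1 / 0.0849 = 20922.26 m

20922.26


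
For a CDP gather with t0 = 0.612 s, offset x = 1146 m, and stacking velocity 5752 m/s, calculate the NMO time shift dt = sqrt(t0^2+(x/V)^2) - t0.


x/Vnmo = 1146/5752 = 0.199235
(x/Vnmo)^2 = 0.039695
t0^2 = 0.374544
sqrt(0.374544 + 0.039695) = 0.643614
dt = 0.643614 - 0.612 = 0.031614

0.031614


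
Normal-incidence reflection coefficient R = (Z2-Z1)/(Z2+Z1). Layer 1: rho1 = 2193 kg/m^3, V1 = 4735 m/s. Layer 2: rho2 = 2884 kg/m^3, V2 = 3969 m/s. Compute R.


Z1 = 2193 * 4735 = 10383855
Z2 = 2884 * 3969 = 11446596
R = (11446596 - 10383855) / (11446596 + 10383855) = 1062741 / 21830451 = 0.0487

0.0487


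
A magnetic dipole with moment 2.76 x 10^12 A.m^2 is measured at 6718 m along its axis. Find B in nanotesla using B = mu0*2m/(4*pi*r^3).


m = 2.76 x 10^12 = 2760000000000 A.m^2
2m = 5520000000000 A.m^2
r^3 = 6718^3 = 303193578232
B = (4pi*10^-7) * 5520000000000 / (4*pi * 303193578232) * 1e9
= 6936636.579126 / 3810042871957.01 * 1e9
= 1820.619 nT

1820.619


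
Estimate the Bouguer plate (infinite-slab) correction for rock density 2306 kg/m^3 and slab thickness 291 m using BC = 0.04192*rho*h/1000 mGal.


BC = 0.04192 * rho * h / 1000
= 0.04192 * 2306 * 291 / 1000
= 28.1302 mGal

28.1302


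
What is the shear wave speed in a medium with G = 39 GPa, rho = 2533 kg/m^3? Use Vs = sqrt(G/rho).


Convert G to Pa: G = 39e9 Pa
Compute G/rho = 39e9 / 2533 = 15396762.7319
Vs = sqrt(15396762.7319) = 3923.87 m/s

3923.87


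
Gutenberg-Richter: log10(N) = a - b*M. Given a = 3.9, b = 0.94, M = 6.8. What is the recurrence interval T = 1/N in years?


log10(N) = 3.9 - 0.94*6.8 = -2.492
N = 10^-2.492 = 0.003221
T = 1/N = 1/0.003221 = 310.456 years

310.456


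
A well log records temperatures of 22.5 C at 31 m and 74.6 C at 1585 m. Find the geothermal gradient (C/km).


dT = 74.6 - 22.5 = 52.1 C
dz = 1585 - 31 = 1554 m
gradient = dT/dz * 1000 = 52.1/1554 * 1000 = 33.5264 C/km

33.5264


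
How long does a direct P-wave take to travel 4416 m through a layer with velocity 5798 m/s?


t = x / V
= 4416 / 5798
= 0.7616 s

0.7616


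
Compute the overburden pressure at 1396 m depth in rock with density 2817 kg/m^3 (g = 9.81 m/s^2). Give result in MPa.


P = rho * g * z / 1e6
= 2817 * 9.81 * 1396 / 1e6
= 38578138.92 / 1e6
= 38.5781 MPa

38.5781


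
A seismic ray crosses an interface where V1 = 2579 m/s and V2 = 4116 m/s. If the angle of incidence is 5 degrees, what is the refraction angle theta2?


sin(theta1) = sin(5 deg) = 0.087156
sin(theta2) = V2/V1 * sin(theta1) = 4116/2579 * 0.087156 = 0.139098
theta2 = arcsin(0.139098) = 7.9956 degrees

7.9956


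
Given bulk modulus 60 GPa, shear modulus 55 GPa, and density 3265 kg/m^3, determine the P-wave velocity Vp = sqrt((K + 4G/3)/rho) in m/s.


First compute the effective modulus:
K + 4G/3 = 60e9 + 4*55e9/3 = 133333333333.33 Pa
Then divide by density:
133333333333.33 / 3265 = 40837161.8173 Pa/(kg/m^3)
Take the square root:
Vp = sqrt(40837161.8173) = 6390.4 m/s

6390.4


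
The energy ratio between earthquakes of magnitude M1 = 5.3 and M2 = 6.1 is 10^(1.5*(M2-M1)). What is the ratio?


M2 - M1 = 6.1 - 5.3 = 0.8
1.5 * 0.8 = 1.2
ratio = 10^1.2 = 15.85

15.85


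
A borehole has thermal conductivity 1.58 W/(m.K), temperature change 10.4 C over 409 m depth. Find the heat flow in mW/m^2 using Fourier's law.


q = k * dT / dz * 1000
= 1.58 * 10.4 / 409 * 1000
= 0.040176 * 1000
= 40.176 mW/m^2

40.176


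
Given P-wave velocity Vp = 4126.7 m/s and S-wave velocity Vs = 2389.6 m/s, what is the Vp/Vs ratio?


Vp/Vs = 4126.7 / 2389.6
= 1.7269

1.7269


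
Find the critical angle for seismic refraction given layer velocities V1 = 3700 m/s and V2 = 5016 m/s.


V1/V2 = 3700/5016 = 0.73764
theta_c = arcsin(0.73764) = 47.5307 degrees

47.5307


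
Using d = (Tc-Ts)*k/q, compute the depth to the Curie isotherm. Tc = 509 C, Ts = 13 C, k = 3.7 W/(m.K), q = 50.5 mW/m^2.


T_Curie - T_surf = 509 - 13 = 496 C
Convert q to W/m^2: 50.5 mW/m^2 = 0.0505 W/m^2
d = 496 * 3.7 / 0.0505 = 36340.59 m

36340.59


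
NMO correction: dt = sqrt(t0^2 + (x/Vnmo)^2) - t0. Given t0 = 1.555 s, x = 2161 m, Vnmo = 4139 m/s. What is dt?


x/Vnmo = 2161/4139 = 0.522107
(x/Vnmo)^2 = 0.272595
t0^2 = 2.418025
sqrt(2.418025 + 0.272595) = 1.640311
dt = 1.640311 - 1.555 = 0.085311

0.085311


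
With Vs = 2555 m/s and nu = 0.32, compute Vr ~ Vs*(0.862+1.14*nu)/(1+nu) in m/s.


Numerator factor = 0.862 + 1.14*0.32 = 1.2268
Denominator = 1 + 0.32 = 1.32
Vr = 2555 * 1.2268 / 1.32 = 2374.6 m/s

2374.6


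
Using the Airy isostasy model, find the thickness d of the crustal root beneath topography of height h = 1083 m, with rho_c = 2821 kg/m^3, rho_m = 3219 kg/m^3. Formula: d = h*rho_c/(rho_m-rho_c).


rho_m - rho_c = 3219 - 2821 = 398
d = 1083 * 2821 / 398
= 3055143 / 398
= 7676.24 m

7676.24


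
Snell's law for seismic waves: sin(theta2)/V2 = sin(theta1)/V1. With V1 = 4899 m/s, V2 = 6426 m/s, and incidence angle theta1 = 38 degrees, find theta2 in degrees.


sin(theta1) = sin(38 deg) = 0.615661
sin(theta2) = V2/V1 * sin(theta1) = 6426/4899 * 0.615661 = 0.807561
theta2 = arcsin(0.807561) = 53.8583 degrees

53.8583


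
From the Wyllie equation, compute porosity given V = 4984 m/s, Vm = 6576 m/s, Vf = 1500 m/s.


1/V - 1/Vm = 1/4984 - 1/6576 = 4.857e-05
1/Vf - 1/Vm = 1/1500 - 1/6576 = 0.0005146
phi = 4.857e-05 / 0.0005146 = 0.0944

0.0944


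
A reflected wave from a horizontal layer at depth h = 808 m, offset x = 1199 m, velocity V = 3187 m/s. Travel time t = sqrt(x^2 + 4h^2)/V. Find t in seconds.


x^2 + 4h^2 = 1199^2 + 4*808^2 = 1437601 + 2611456 = 4049057
sqrt(4049057) = 2012.2269
t = 2012.2269 / 3187 = 0.6314 s

0.6314


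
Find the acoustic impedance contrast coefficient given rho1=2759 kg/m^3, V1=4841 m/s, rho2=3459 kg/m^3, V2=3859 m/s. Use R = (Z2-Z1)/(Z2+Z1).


Z1 = 2759 * 4841 = 13356319
Z2 = 3459 * 3859 = 13348281
R = (13348281 - 13356319) / (13348281 + 13356319) = -8038 / 26704600 = -0.0003

-3.000000e-04


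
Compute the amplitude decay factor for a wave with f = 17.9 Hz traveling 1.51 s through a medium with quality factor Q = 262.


pi*f*t/Q = pi*17.9*1.51/262 = 0.3241
A/A0 = exp(-0.3241) = 0.723178

0.723178


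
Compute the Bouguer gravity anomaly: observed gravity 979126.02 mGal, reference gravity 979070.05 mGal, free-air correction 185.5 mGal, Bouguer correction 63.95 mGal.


BA = g_obs - g_ref + FAC - BC
= 979126.02 - 979070.05 + 185.5 - 63.95
= 177.52 mGal

177.52


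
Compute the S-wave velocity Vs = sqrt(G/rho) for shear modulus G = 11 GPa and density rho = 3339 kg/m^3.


Convert G to Pa: G = 11e9 Pa
Compute G/rho = 11e9 / 3339 = 3294399.5208
Vs = sqrt(3294399.5208) = 1815.05 m/s

1815.05


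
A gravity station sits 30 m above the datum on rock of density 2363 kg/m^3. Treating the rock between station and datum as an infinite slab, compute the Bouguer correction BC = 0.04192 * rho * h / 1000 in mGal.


BC = 0.04192 * rho * h / 1000
= 0.04192 * 2363 * 30 / 1000
= 2.9717 mGal

2.9717


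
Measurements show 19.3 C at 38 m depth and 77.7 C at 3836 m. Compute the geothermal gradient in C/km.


dT = 77.7 - 19.3 = 58.4 C
dz = 3836 - 38 = 3798 m
gradient = dT/dz * 1000 = 58.4/3798 * 1000 = 15.3765 C/km

15.3765


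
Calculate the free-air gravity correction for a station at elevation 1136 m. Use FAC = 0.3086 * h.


FAC = 0.3086 * h
= 0.3086 * 1136
= 350.5696 mGal

350.5696


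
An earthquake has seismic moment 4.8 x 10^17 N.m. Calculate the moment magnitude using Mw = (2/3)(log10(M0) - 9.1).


log10(M0) = log10(4.8 x 10^17) = 17.6812
Mw = 2/3 * (17.6812 - 9.1)
= 2/3 * 8.5812
= 5.72

5.72


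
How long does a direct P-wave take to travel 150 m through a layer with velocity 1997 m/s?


t = x / V
= 150 / 1997
= 0.0751 s

0.0751


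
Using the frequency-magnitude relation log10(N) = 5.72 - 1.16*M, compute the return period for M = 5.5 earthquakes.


log10(N) = 5.72 - 1.16*5.5 = -0.66
N = 10^-0.66 = 0.218776
T = 1/N = 1/0.218776 = 4.5709 years

4.5709


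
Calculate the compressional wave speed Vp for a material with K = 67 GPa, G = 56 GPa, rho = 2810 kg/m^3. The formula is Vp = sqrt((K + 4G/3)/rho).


First compute the effective modulus:
K + 4G/3 = 67e9 + 4*56e9/3 = 141666666666.67 Pa
Then divide by density:
141666666666.67 / 2810 = 50415183.8671 Pa/(kg/m^3)
Take the square root:
Vp = sqrt(50415183.8671) = 7100.37 m/s

7100.37


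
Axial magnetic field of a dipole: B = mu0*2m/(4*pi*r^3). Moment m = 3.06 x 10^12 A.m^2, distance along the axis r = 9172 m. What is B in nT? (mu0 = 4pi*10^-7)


m = 3.06 x 10^12 = 3060000000000 A.m^2
2m = 6120000000000 A.m^2
r^3 = 9172^3 = 771599856448
B = (4pi*10^-7) * 6120000000000 / (4*pi * 771599856448) * 1e9
= 7690618.815988 / 9696209762111.9 * 1e9
= 793.1572 nT

793.1572


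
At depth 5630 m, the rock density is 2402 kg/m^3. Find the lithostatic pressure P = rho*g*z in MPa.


P = rho * g * z / 1e6
= 2402 * 9.81 * 5630 / 1e6
= 132663180.6 / 1e6
= 132.6632 MPa

132.6632


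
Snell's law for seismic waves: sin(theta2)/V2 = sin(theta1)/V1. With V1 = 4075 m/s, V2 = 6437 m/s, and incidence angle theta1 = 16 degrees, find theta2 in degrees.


sin(theta1) = sin(16 deg) = 0.275637
sin(theta2) = V2/V1 * sin(theta1) = 6437/4075 * 0.275637 = 0.435406
theta2 = arcsin(0.435406) = 25.8111 degrees

25.8111


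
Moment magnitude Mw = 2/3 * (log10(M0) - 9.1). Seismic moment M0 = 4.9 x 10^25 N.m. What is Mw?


log10(M0) = log10(4.9 x 10^25) = 25.6902
Mw = 2/3 * (25.6902 - 9.1)
= 2/3 * 16.5902
= 11.06

11.06


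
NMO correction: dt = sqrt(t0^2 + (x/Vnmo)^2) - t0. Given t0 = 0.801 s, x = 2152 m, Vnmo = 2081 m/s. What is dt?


x/Vnmo = 2152/2081 = 1.034118
(x/Vnmo)^2 = 1.0694
t0^2 = 0.641601
sqrt(0.641601 + 1.0694) = 1.308053
dt = 1.308053 - 0.801 = 0.507053

0.507053


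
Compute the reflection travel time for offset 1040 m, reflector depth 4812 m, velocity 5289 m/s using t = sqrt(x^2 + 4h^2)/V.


x^2 + 4h^2 = 1040^2 + 4*4812^2 = 1081600 + 92621376 = 93702976
sqrt(93702976) = 9680.0298
t = 9680.0298 / 5289 = 1.8302 s

1.8302


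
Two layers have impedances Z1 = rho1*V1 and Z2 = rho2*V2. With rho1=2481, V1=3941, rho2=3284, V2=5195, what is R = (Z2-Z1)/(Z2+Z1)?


Z1 = 2481 * 3941 = 9777621
Z2 = 3284 * 5195 = 17060380
R = (17060380 - 9777621) / (17060380 + 9777621) = 7282759 / 26838001 = 0.2714

0.2714


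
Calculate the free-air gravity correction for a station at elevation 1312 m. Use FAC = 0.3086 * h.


FAC = 0.3086 * h
= 0.3086 * 1312
= 404.8832 mGal

404.8832


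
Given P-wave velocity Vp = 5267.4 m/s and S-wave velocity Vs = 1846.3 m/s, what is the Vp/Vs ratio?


Vp/Vs = 5267.4 / 1846.3
= 2.8529

2.8529


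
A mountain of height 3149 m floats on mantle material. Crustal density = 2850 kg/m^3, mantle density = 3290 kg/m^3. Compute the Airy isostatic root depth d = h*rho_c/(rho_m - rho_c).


rho_m - rho_c = 3290 - 2850 = 440
d = 3149 * 2850 / 440
= 8974650 / 440
= 20396.93 m

20396.93


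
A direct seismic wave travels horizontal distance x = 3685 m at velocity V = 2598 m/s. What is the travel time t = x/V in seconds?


t = x / V
= 3685 / 2598
= 1.4184 s

1.4184


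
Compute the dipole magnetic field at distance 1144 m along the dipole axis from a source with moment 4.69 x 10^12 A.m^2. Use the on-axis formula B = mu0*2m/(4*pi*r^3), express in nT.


m = 4.69 x 10^12 = 4690000000000 A.m^2
2m = 9380000000000 A.m^2
r^3 = 1144^3 = 1497193984
B = (4pi*10^-7) * 9380000000000 / (4*pi * 1497193984) * 1e9
= 11787255.636269 / 18814294484.53 * 1e9
= 626505.3226 nT

626505.3226


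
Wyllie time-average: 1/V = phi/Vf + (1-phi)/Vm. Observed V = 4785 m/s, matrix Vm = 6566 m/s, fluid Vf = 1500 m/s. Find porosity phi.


1/V - 1/Vm = 1/4785 - 1/6566 = 5.669e-05
1/Vf - 1/Vm = 1/1500 - 1/6566 = 0.00051437
phi = 5.669e-05 / 0.00051437 = 0.1102

0.1102
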